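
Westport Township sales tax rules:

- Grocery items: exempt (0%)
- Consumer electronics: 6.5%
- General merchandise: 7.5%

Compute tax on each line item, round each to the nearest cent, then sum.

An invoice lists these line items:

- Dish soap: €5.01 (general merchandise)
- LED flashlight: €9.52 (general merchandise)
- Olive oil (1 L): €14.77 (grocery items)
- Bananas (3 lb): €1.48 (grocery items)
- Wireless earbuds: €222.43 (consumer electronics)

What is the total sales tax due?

Dish soap €5.01: general merchandise → 7.5% → €0.38
LED flashlight €9.52: general merchandise → 7.5% → €0.71
Olive oil (1 L) €14.77: grocery items → 0% → €0.00
Bananas (3 lb) €1.48: grocery items → 0% → €0.00
Wireless earbuds €222.43: consumer electronics → 6.5% → €14.46
Total tax = €0.38 + €0.71 + €14.46 = €15.55

€15.55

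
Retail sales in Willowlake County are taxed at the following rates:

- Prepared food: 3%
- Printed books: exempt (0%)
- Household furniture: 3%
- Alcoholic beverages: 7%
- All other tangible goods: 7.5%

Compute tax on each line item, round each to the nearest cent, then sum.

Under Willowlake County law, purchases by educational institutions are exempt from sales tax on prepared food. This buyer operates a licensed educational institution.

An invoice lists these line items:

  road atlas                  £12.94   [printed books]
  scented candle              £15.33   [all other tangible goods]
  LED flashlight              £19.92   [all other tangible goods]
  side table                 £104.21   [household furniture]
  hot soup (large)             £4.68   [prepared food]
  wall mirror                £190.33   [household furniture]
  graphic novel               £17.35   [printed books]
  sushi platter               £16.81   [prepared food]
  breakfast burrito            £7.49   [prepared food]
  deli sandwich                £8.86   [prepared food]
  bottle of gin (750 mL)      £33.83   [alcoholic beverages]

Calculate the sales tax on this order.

Road atlas £12.94: printed books → 0% → £0.00
Scented candle £15.33: all other tangible goods → 7.5% → £1.15
LED flashlight £19.92: all other tangible goods → 7.5% → £1.49
Side table £104.21: household furniture → 3% → £3.13
Hot soup (large) £4.68: prepared food, buyer-exempt → 0% → £0.00
Wall mirror £190.33: household furniture → 3% → £5.71
Graphic novel £17.35: printed books → 0% → £0.00
Sushi platter £16.81: prepared food, buyer-exempt → 0% → £0.00
Breakfast burrito £7.49: prepared food, buyer-exempt → 0% → £0.00
Deli sandwich £8.86: prepared food, buyer-exempt → 0% → £0.00
Bottle of gin (750 mL) £33.83: alcoholic beverages → 7% → £2.37
Total tax = £1.15 + £1.49 + £3.13 + £5.71 + £2.37 = £13.85

£13.85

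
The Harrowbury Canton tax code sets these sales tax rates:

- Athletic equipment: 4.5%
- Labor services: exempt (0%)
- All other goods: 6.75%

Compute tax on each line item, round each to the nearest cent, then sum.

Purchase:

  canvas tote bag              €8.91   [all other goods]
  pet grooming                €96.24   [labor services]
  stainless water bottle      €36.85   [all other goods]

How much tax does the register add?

Canvas tote bag €8.91: all other goods → 6.75% → €0.60
Pet grooming €96.24: labor services → 0% → €0.00
Stainless water bottle €36.85: all other goods → 6.75% → €2.49
Total tax = €0.60 + €2.49 = €3.09

€3.09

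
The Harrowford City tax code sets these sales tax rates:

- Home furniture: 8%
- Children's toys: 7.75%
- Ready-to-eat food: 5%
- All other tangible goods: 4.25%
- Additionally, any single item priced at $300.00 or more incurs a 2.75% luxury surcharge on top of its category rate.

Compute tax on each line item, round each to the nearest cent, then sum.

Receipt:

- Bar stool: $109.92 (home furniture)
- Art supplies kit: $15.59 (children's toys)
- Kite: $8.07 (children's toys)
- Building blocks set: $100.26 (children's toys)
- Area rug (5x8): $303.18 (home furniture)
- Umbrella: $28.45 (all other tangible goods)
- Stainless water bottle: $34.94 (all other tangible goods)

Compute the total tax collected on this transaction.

Bar stool $109.92: home furniture → 8% → $8.79
Art supplies kit $15.59: children's toys → 7.75% → $1.21
Kite $8.07: children's toys → 7.75% → $0.63
Building blocks set $100.26: children's toys → 7.75% → $7.77
Area rug (5x8) $303.18: home furniture → 8% + 2.75% surcharge = 10.75% → $32.59
Umbrella $28.45: all other tangible goods → 4.25% → $1.21
Stainless water bottle $34.94: all other tangible goods → 4.25% → $1.48
Total tax = $8.79 + $1.21 + $0.63 + $7.77 + $32.59 + $1.21 + $1.48 = $53.68

$53.68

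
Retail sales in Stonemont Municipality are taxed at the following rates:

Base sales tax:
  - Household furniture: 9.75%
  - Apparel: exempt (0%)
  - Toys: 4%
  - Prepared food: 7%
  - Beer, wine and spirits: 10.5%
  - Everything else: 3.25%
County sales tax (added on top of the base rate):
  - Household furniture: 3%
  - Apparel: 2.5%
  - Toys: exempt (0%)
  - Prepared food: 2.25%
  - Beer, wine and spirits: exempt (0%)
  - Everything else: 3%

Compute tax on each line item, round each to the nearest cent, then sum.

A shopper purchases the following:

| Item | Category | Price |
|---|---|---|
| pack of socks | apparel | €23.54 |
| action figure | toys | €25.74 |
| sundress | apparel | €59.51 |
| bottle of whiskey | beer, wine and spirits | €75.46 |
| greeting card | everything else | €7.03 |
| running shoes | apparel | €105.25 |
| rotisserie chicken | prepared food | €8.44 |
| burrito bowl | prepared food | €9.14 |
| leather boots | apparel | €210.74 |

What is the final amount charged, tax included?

€545.85

Pack of socks €23.54: apparel → 0% + 2.5% county = 2.5% → €0.59
Action figure €25.74: toys → 4% + 0% county = 4% → €1.03
Sundress €59.51: apparel → 0% + 2.5% county = 2.5% → €1.49
Bottle of whiskey €75.46: beer, wine and spirits → 10.5% + 0% county = 10.5% → €7.92
Greeting card €7.03: everything else → 3.25% + 3% county = 6.25% → €0.44
Running shoes €105.25: apparel → 0% + 2.5% county = 2.5% → €2.63
Rotisserie chicken €8.44: prepared food → 7% + 2.25% county = 9.25% → €0.78
Burrito bowl €9.14: prepared food → 7% + 2.25% county = 9.25% → €0.85
Leather boots €210.74: apparel → 0% + 2.5% county = 2.5% → €5.27
Subtotal = €524.85; tax = €21.00; total due = €545.85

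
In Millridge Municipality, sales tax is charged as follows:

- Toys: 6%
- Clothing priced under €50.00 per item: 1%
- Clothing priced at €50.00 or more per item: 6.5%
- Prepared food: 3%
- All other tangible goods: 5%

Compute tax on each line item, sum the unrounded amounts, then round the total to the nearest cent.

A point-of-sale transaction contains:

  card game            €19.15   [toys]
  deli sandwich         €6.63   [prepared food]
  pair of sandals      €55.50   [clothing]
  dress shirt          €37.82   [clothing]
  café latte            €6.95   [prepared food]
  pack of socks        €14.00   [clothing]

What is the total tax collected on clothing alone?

€4.13

Pair of sandals €55.50: clothing, €50.00 or more → 6.5% → €3.6075
Dress shirt €37.82: clothing, under €50.00 → 1% → €0.3782
Pack of socks €14.00: clothing, under €50.00 → 1% → €0.14
Tax on clothing: unrounded sum = €4.1257 → €4.13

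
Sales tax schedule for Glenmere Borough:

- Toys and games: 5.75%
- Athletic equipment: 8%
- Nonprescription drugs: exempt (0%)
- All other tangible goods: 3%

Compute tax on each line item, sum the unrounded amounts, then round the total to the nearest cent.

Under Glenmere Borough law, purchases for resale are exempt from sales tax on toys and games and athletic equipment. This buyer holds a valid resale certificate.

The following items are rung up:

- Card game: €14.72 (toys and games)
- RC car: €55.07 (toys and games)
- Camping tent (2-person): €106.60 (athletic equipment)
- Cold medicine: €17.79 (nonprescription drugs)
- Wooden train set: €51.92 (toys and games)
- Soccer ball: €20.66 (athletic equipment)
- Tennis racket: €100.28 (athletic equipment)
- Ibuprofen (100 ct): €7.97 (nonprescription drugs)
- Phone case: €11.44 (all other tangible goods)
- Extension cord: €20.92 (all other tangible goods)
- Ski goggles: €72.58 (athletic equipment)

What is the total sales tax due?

€0.97

Card game €14.72: toys and games, buyer-exempt → 0% → €0.00
RC car €55.07: toys and games, buyer-exempt → 0% → €0.00
Camping tent (2-person) €106.60: athletic equipment, buyer-exempt → 0% → €0.00
Cold medicine €17.79: nonprescription drugs → 0% → €0.00
Wooden train set €51.92: toys and games, buyer-exempt → 0% → €0.00
Soccer ball €20.66: athletic equipment, buyer-exempt → 0% → €0.00
Tennis racket €100.28: athletic equipment, buyer-exempt → 0% → €0.00
Ibuprofen (100 ct) €7.97: nonprescription drugs → 0% → €0.00
Phone case €11.44: all other tangible goods → 3% → €0.3432
Extension cord €20.92: all other tangible goods → 3% → €0.6276
Ski goggles €72.58: athletic equipment, buyer-exempt → 0% → €0.00
Unrounded tax sum = €0.9708 → €0.97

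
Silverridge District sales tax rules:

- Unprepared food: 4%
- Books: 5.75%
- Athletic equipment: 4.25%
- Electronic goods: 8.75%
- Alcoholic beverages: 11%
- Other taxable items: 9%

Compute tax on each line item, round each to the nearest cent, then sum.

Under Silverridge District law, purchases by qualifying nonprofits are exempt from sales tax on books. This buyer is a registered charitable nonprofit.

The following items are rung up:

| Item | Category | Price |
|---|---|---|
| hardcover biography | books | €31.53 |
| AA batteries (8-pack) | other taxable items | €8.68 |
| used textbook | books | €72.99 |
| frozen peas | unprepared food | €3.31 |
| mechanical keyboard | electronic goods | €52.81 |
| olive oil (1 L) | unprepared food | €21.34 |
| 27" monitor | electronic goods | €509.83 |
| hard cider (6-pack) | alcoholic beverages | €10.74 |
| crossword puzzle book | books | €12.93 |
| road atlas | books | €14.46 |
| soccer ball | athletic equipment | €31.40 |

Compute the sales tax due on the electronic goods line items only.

€49.23

Mechanical keyboard €52.81: electronic goods → 8.75% → €4.62
27" monitor €509.83: electronic goods → 8.75% → €44.61
Tax on electronic goods = €4.62 + €44.61 = €49.23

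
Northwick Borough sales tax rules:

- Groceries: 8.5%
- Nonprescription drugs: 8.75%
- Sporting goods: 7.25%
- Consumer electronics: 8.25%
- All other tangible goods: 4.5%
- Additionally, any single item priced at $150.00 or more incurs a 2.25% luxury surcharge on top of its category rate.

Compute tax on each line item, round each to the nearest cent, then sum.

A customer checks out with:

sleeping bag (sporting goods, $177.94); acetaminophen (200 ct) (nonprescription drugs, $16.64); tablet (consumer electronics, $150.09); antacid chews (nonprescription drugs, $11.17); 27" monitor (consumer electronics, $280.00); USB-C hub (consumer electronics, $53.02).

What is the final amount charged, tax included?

$757.73

Sleeping bag $177.94: sporting goods → 7.25% + 2.25% surcharge = 9.5% → $16.90
Acetaminophen (200 ct) $16.64: nonprescription drugs → 8.75% → $1.46
Tablet $150.09: consumer electronics → 8.25% + 2.25% surcharge = 10.5% → $15.76
Antacid chews $11.17: nonprescription drugs → 8.75% → $0.98
27" monitor $280.00: consumer electronics → 8.25% + 2.25% surcharge = 10.5% → $29.40
USB-C hub $53.02: consumer electronics → 8.25% → $4.37
Subtotal = $688.86; tax = $68.87; total due = $757.73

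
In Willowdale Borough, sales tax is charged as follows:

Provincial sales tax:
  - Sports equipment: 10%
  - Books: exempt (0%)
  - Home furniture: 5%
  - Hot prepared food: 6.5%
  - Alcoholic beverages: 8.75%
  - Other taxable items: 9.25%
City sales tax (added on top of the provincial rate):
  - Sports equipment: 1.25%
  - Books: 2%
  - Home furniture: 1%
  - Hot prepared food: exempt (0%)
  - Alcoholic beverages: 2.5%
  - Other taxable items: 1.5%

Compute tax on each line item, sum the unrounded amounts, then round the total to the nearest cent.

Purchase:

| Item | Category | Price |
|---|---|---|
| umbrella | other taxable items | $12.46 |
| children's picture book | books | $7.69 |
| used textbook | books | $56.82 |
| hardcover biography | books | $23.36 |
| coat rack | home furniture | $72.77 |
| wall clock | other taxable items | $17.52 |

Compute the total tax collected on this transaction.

$9.35

Umbrella $12.46: other taxable items → 9.25% + 1.5% city = 10.75% → $1.33945
Children's picture book $7.69: books → 0% + 2% city = 2% → $0.1538
Used textbook $56.82: books → 0% + 2% city = 2% → $1.1364
Hardcover biography $23.36: books → 0% + 2% city = 2% → $0.4672
Coat rack $72.77: home furniture → 5% + 1% city = 6% → $4.3662
Wall clock $17.52: other taxable items → 9.25% + 1.5% city = 10.75% → $1.8834
Unrounded tax sum = $9.34645 → $9.35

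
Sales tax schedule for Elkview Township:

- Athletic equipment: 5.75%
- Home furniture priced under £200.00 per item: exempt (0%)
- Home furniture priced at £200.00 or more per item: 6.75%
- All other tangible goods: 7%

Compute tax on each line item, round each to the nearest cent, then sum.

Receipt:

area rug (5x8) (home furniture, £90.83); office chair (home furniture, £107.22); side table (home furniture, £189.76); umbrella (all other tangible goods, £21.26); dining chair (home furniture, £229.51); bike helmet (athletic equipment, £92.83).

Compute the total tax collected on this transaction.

£22.32

Area rug (5x8) £90.83: home furniture, under £200.00 → 0% → £0.00
Office chair £107.22: home furniture, under £200.00 → 0% → £0.00
Side table £189.76: home furniture, under £200.00 → 0% → £0.00
Umbrella £21.26: all other tangible goods → 7% → £1.49
Dining chair £229.51: home furniture, £200.00 or more → 6.75% → £15.49
Bike helmet £92.83: athletic equipment → 5.75% → £5.34
Total tax = £1.49 + £15.49 + £5.34 = £22.32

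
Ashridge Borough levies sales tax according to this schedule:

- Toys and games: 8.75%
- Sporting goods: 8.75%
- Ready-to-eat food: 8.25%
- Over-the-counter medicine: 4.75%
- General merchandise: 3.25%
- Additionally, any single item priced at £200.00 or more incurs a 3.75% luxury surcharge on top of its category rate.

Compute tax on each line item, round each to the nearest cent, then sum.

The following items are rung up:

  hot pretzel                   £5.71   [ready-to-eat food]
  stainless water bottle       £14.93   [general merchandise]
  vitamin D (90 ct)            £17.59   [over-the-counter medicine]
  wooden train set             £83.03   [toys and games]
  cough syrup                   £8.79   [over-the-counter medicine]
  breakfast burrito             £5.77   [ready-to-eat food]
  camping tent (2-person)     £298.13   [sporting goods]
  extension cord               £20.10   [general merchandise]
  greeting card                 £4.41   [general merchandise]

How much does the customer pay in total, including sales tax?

£506.49

Hot pretzel £5.71: ready-to-eat food → 8.25% → £0.47
Stainless water bottle £14.93: general merchandise → 3.25% → £0.49
Vitamin D (90 ct) £17.59: over-the-counter medicine → 4.75% → £0.84
Wooden train set £83.03: toys and games → 8.75% → £7.27
Cough syrup £8.79: over-the-counter medicine → 4.75% → £0.42
Breakfast burrito £5.77: ready-to-eat food → 8.25% → £0.48
Camping tent (2-person) £298.13: sporting goods → 8.75% + 3.75% surcharge = 12.5% → £37.27
Extension cord £20.10: general merchandise → 3.25% → £0.65
Greeting card £4.41: general merchandise → 3.25% → £0.14
Subtotal = £458.46; tax = £48.03; total due = £506.49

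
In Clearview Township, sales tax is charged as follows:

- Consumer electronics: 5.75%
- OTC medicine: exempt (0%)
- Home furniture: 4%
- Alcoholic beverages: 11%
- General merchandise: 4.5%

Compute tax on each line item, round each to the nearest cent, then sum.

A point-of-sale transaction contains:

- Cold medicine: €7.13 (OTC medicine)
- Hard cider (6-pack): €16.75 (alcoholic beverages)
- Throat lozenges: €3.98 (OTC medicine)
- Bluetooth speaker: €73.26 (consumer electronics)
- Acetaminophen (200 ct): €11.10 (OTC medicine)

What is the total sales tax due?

Cold medicine €7.13: OTC medicine → 0% → €0.00
Hard cider (6-pack) €16.75: alcoholic beverages → 11% → €1.84
Throat lozenges €3.98: OTC medicine → 0% → €0.00
Bluetooth speaker €73.26: consumer electronics → 5.75% → €4.21
Acetaminophen (200 ct) €11.10: OTC medicine → 0% → €0.00
Total tax = €1.84 + €4.21 = €6.05

€6.05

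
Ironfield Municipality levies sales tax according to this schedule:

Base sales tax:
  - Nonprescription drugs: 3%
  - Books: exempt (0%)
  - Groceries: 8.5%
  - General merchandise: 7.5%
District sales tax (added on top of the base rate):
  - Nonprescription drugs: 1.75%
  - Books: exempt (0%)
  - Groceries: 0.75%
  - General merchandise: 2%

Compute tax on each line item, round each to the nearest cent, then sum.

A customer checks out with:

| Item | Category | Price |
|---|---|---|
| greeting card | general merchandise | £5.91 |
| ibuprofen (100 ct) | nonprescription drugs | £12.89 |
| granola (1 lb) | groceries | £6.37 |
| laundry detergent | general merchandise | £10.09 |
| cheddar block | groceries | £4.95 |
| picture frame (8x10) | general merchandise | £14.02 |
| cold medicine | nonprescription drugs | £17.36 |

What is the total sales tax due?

Greeting card £5.91: general merchandise → 7.5% + 2% district = 9.5% → £0.56
Ibuprofen (100 ct) £12.89: nonprescription drugs → 3% + 1.75% district = 4.75% → £0.61
Granola (1 lb) £6.37: groceries → 8.5% + 0.75% district = 9.25% → £0.59
Laundry detergent £10.09: general merchandise → 7.5% + 2% district = 9.5% → £0.96
Cheddar block £4.95: groceries → 8.5% + 0.75% district = 9.25% → £0.46
Picture frame (8x10) £14.02: general merchandise → 7.5% + 2% district = 9.5% → £1.33
Cold medicine £17.36: nonprescription drugs → 3% + 1.75% district = 4.75% → £0.82
Total tax = £0.56 + £0.61 + £0.59 + £0.96 + £0.46 + £1.33 + £0.82 = £5.33

£5.33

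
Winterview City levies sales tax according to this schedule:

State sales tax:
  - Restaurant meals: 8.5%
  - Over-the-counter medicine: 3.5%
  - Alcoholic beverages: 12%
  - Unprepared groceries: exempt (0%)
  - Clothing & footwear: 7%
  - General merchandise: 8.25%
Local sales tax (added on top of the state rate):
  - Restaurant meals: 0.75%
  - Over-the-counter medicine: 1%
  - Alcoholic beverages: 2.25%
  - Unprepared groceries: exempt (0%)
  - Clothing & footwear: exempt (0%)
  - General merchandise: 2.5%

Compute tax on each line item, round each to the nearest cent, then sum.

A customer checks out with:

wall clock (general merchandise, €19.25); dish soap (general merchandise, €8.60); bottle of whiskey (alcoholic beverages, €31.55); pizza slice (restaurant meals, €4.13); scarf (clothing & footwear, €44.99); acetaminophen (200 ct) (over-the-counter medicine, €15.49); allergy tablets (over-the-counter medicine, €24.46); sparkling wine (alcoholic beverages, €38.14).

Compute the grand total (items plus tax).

€204.86

Wall clock €19.25: general merchandise → 8.25% + 2.5% local = 10.75% → €2.07
Dish soap €8.60: general merchandise → 8.25% + 2.5% local = 10.75% → €0.92
Bottle of whiskey €31.55: alcoholic beverages → 12% + 2.25% local = 14.25% → €4.50
Pizza slice €4.13: restaurant meals → 8.5% + 0.75% local = 9.25% → €0.38
Scarf €44.99: clothing & footwear → 7% + 0% local = 7% → €3.15
Acetaminophen (200 ct) €15.49: over-the-counter medicine → 3.5% + 1% local = 4.5% → €0.70
Allergy tablets €24.46: over-the-counter medicine → 3.5% + 1% local = 4.5% → €1.10
Sparkling wine €38.14: alcoholic beverages → 12% + 2.25% local = 14.25% → €5.43
Subtotal = €186.61; tax = €18.25; total due = €204.86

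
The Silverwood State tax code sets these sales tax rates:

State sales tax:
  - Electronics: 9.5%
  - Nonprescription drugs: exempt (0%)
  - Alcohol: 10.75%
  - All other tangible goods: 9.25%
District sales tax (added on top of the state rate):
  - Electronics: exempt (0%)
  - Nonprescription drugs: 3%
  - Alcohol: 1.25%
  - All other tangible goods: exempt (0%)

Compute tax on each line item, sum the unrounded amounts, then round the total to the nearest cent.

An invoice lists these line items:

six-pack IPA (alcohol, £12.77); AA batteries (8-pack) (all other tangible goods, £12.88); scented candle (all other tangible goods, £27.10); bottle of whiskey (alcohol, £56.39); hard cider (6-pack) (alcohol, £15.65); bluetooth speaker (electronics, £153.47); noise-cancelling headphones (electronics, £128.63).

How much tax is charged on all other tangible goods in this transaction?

AA batteries (8-pack) £12.88: all other tangible goods → 9.25% + 0% district = 9.25% → £1.1914
Scented candle £27.10: all other tangible goods → 9.25% + 0% district = 9.25% → £2.50675
Tax on all other tangible goods: unrounded sum = £3.69815 → £3.70

£3.70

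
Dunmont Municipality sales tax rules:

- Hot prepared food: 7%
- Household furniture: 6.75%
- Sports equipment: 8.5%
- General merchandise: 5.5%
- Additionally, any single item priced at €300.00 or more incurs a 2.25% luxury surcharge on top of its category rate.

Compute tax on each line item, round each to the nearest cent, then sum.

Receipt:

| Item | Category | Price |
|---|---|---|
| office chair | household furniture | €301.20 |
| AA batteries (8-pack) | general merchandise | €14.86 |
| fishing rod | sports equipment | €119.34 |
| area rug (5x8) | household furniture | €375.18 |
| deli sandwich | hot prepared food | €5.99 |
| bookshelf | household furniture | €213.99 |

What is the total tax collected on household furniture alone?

€75.32

Office chair €301.20: household furniture → 6.75% + 2.25% surcharge = 9% → €27.11
Area rug (5x8) €375.18: household furniture → 6.75% + 2.25% surcharge = 9% → €33.77
Bookshelf €213.99: household furniture → 6.75% → €14.44
Tax on household furniture = €27.11 + €33.77 + €14.44 = €75.32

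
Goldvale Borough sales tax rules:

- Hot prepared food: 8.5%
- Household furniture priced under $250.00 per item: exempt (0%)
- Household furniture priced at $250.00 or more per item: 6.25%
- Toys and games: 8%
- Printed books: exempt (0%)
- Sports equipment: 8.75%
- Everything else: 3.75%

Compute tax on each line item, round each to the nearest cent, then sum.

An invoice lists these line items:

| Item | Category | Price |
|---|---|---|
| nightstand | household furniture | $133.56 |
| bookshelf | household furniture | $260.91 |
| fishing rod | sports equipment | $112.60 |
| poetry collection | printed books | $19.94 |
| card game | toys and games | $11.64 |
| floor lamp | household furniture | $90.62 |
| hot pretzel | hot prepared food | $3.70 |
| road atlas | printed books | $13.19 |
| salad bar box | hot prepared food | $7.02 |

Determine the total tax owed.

Nightstand $133.56: household furniture, under $250.00 → 0% → $0.00
Bookshelf $260.91: household furniture, $250.00 or more → 6.25% → $16.31
Fishing rod $112.60: sports equipment → 8.75% → $9.85
Poetry collection $19.94: printed books → 0% → $0.00
Card game $11.64: toys and games → 8% → $0.93
Floor lamp $90.62: household furniture, under $250.00 → 0% → $0.00
Hot pretzel $3.70: hot prepared food → 8.5% → $0.31
Road atlas $13.19: printed books → 0% → $0.00
Salad bar box $7.02: hot prepared food → 8.5% → $0.60
Total tax = $16.31 + $9.85 + $0.93 + $0.31 + $0.60 = $28.00

$28.00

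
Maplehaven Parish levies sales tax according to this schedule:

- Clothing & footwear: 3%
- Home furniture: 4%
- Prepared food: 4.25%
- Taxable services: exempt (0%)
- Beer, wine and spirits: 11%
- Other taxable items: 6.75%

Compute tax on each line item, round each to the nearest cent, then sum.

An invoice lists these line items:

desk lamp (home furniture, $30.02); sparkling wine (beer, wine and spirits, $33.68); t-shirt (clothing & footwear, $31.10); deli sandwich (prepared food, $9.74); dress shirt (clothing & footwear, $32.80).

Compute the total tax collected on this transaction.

$7.22

Desk lamp $30.02: home furniture → 4% → $1.20
Sparkling wine $33.68: beer, wine and spirits → 11% → $3.70
T-shirt $31.10: clothing & footwear → 3% → $0.93
Deli sandwich $9.74: prepared food → 4.25% → $0.41
Dress shirt $32.80: clothing & footwear → 3% → $0.98
Total tax = $1.20 + $3.70 + $0.93 + $0.41 + $0.98 = $7.22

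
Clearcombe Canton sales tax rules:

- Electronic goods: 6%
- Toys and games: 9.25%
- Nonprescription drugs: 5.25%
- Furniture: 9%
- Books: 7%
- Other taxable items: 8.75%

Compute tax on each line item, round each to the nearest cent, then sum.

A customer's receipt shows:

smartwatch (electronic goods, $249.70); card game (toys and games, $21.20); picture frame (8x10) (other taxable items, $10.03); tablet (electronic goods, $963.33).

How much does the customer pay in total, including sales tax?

$1319.88

Smartwatch $249.70: electronic goods → 6% → $14.98
Card game $21.20: toys and games → 9.25% → $1.96
Picture frame (8x10) $10.03: other taxable items → 8.75% → $0.88
Tablet $963.33: electronic goods → 6% → $57.80
Subtotal = $1244.26; tax = $75.62; total due = $1319.88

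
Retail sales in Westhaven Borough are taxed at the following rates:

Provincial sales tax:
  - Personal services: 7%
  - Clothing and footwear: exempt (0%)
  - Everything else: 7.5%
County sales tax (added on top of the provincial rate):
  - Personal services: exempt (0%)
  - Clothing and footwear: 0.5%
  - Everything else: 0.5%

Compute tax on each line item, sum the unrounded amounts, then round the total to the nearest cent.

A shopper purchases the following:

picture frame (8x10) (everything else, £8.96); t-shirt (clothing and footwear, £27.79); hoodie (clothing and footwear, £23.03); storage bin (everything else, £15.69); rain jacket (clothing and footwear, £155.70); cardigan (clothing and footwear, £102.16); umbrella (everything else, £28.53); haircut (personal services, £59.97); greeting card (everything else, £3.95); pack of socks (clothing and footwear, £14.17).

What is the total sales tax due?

£10.38

Picture frame (8x10) £8.96: everything else → 7.5% + 0.5% county = 8% → £0.7168
T-shirt £27.79: clothing and footwear → 0% + 0.5% county = 0.5% → £0.13895
Hoodie £23.03: clothing and footwear → 0% + 0.5% county = 0.5% → £0.11515
Storage bin £15.69: everything else → 7.5% + 0.5% county = 8% → £1.2552
Rain jacket £155.70: clothing and footwear → 0% + 0.5% county = 0.5% → £0.7785
Cardigan £102.16: clothing and footwear → 0% + 0.5% county = 0.5% → £0.5108
Umbrella £28.53: everything else → 7.5% + 0.5% county = 8% → £2.2824
Haircut £59.97: personal services → 7% + 0% county = 7% → £4.1979
Greeting card £3.95: everything else → 7.5% + 0.5% county = 8% → £0.316
Pack of socks £14.17: clothing and footwear → 0% + 0.5% county = 0.5% → £0.07085
Unrounded tax sum = £10.38255 → £10.38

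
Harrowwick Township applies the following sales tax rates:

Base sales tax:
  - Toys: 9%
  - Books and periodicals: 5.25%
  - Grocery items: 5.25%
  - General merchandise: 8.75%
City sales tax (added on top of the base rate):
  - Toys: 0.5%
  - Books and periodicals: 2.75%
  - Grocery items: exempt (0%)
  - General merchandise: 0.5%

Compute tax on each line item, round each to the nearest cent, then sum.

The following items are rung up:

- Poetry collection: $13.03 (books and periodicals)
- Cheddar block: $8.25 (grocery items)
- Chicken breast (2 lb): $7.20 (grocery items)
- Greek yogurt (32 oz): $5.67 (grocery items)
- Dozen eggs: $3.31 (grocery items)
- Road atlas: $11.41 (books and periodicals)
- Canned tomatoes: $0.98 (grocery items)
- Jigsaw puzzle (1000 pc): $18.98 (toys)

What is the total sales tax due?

$5.08

Poetry collection $13.03: books and periodicals → 5.25% + 2.75% city = 8% → $1.04
Cheddar block $8.25: grocery items → 5.25% + 0% city = 5.25% → $0.43
Chicken breast (2 lb) $7.20: grocery items → 5.25% + 0% city = 5.25% → $0.38
Greek yogurt (32 oz) $5.67: grocery items → 5.25% + 0% city = 5.25% → $0.30
Dozen eggs $3.31: grocery items → 5.25% + 0% city = 5.25% → $0.17
Road atlas $11.41: books and periodicals → 5.25% + 2.75% city = 8% → $0.91
Canned tomatoes $0.98: grocery items → 5.25% + 0% city = 5.25% → $0.05
Jigsaw puzzle (1000 pc) $18.98: toys → 9% + 0.5% city = 9.5% → $1.80
Total tax = $1.04 + $0.43 + $0.38 + $0.30 + $0.17 + $0.91 + $0.05 + $1.80 = $5.08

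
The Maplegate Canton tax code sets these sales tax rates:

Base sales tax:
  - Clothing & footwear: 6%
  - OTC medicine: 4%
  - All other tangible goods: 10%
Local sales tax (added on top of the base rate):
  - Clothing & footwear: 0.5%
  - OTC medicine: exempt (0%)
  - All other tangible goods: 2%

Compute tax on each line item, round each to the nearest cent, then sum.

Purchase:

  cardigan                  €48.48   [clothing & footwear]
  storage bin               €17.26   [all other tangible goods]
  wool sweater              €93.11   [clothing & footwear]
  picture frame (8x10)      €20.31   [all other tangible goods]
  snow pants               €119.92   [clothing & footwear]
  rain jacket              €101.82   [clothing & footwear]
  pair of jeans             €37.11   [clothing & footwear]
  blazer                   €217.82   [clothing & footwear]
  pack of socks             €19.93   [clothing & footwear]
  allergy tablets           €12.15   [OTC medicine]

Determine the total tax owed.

€46.48

Cardigan €48.48: clothing & footwear → 6% + 0.5% local = 6.5% → €3.15
Storage bin €17.26: all other tangible goods → 10% + 2% local = 12% → €2.07
Wool sweater €93.11: clothing & footwear → 6% + 0.5% local = 6.5% → €6.05
Picture frame (8x10) €20.31: all other tangible goods → 10% + 2% local = 12% → €2.44
Snow pants €119.92: clothing & footwear → 6% + 0.5% local = 6.5% → €7.79
Rain jacket €101.82: clothing & footwear → 6% + 0.5% local = 6.5% → €6.62
Pair of jeans €37.11: clothing & footwear → 6% + 0.5% local = 6.5% → €2.41
Blazer €217.82: clothing & footwear → 6% + 0.5% local = 6.5% → €14.16
Pack of socks €19.93: clothing & footwear → 6% + 0.5% local = 6.5% → €1.30
Allergy tablets €12.15: OTC medicine → 4% + 0% local = 4% → €0.49
Total tax = €3.15 + €2.07 + €6.05 + €2.44 + €7.79 + €6.62 + €2.41 + €14.16 + €1.30 + €0.49 = €46.48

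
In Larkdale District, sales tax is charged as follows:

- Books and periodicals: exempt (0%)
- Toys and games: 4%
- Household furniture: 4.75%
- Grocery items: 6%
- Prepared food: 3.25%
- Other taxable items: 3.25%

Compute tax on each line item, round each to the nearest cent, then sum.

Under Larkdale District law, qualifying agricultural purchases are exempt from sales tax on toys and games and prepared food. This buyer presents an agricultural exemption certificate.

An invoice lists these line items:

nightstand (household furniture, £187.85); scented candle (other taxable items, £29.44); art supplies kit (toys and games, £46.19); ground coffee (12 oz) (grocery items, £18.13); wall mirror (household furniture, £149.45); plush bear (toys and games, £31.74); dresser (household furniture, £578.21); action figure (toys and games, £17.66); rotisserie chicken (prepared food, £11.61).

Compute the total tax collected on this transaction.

Nightstand £187.85: household furniture → 4.75% → £8.92
Scented candle £29.44: other taxable items → 3.25% → £0.96
Art supplies kit £46.19: toys and games, buyer-exempt → 0% → £0.00
Ground coffee (12 oz) £18.13: grocery items → 6% → £1.09
Wall mirror £149.45: household furniture → 4.75% → £7.10
Plush bear £31.74: toys and games, buyer-exempt → 0% → £0.00
Dresser £578.21: household furniture → 4.75% → £27.46
Action figure £17.66: toys and games, buyer-exempt → 0% → £0.00
Rotisserie chicken £11.61: prepared food, buyer-exempt → 0% → £0.00
Total tax = £8.92 + £0.96 + £1.09 + £7.10 + £27.46 = £45.53

£45.53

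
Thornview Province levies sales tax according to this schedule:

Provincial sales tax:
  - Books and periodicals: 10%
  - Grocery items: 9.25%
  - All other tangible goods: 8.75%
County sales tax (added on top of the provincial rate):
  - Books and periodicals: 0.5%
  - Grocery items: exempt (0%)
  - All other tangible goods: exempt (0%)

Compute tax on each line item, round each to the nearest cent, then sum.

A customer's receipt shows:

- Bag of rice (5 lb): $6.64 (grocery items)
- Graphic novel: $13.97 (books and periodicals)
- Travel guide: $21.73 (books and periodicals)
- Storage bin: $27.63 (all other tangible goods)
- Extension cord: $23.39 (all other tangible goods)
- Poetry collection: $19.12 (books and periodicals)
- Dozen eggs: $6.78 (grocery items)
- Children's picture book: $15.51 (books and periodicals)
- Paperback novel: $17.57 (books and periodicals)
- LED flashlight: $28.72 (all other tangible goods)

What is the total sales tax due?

$17.45

Bag of rice (5 lb) $6.64: grocery items → 9.25% + 0% county = 9.25% → $0.61
Graphic novel $13.97: books and periodicals → 10% + 0.5% county = 10.5% → $1.47
Travel guide $21.73: books and periodicals → 10% + 0.5% county = 10.5% → $2.28
Storage bin $27.63: all other tangible goods → 8.75% + 0% county = 8.75% → $2.42
Extension cord $23.39: all other tangible goods → 8.75% + 0% county = 8.75% → $2.05
Poetry collection $19.12: books and periodicals → 10% + 0.5% county = 10.5% → $2.01
Dozen eggs $6.78: grocery items → 9.25% + 0% county = 9.25% → $0.63
Children's picture book $15.51: books and periodicals → 10% + 0.5% county = 10.5% → $1.63
Paperback novel $17.57: books and periodicals → 10% + 0.5% county = 10.5% → $1.84
LED flashlight $28.72: all other tangible goods → 8.75% + 0% county = 8.75% → $2.51
Total tax = $0.61 + $1.47 + $2.28 + $2.42 + $2.05 + $2.01 + $0.63 + $1.63 + $1.84 + $2.51 = $17.45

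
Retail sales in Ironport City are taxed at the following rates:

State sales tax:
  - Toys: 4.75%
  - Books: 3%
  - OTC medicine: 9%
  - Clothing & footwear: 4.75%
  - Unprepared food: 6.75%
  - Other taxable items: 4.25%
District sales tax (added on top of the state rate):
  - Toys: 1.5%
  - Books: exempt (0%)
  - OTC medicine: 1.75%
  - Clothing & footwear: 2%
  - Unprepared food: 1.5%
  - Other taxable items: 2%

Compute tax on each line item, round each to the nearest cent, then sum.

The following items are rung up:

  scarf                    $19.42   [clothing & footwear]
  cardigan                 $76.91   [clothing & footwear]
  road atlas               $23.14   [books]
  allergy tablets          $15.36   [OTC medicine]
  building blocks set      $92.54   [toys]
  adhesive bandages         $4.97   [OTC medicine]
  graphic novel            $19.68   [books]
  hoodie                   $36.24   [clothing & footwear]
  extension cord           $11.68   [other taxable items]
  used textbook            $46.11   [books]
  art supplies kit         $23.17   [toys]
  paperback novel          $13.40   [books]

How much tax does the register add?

Scarf $19.42: clothing & footwear → 4.75% + 2% district = 6.75% → $1.31
Cardigan $76.91: clothing & footwear → 4.75% + 2% district = 6.75% → $5.19
Road atlas $23.14: books → 3% + 0% district = 3% → $0.69
Allergy tablets $15.36: OTC medicine → 9% + 1.75% district = 10.75% → $1.65
Building blocks set $92.54: toys → 4.75% + 1.5% district = 6.25% → $5.78
Adhesive bandages $4.97: OTC medicine → 9% + 1.75% district = 10.75% → $0.53
Graphic novel $19.68: books → 3% + 0% district = 3% → $0.59
Hoodie $36.24: clothing & footwear → 4.75% + 2% district = 6.75% → $2.45
Extension cord $11.68: other taxable items → 4.25% + 2% district = 6.25% → $0.73
Used textbook $46.11: books → 3% + 0% district = 3% → $1.38
Art supplies kit $23.17: toys → 4.75% + 1.5% district = 6.25% → $1.45
Paperback novel $13.40: books → 3% + 0% district = 3% → $0.40
Total tax = $1.31 + $5.19 + $0.69 + $1.65 + $5.78 + $0.53 + $0.59 + $2.45 + $0.73 + $1.38 + $1.45 + $0.40 = $22.15

$22.15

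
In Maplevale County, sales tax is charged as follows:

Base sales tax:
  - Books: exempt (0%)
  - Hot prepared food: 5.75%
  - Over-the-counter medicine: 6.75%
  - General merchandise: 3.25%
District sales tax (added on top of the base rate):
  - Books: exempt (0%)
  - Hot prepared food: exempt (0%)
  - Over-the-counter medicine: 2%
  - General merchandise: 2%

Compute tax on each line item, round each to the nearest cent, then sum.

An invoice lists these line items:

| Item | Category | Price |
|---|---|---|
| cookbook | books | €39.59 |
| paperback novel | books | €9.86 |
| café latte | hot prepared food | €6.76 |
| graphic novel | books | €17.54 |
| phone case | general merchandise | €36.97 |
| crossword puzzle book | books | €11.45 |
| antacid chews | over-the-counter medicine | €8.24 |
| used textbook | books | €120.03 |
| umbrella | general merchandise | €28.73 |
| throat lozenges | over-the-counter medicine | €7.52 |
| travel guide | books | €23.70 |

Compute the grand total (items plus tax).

€315.61

Cookbook €39.59: books → 0% + 0% district = 0% → €0.00
Paperback novel €9.86: books → 0% + 0% district = 0% → €0.00
Café latte €6.76: hot prepared food → 5.75% + 0% district = 5.75% → €0.39
Graphic novel €17.54: books → 0% + 0% district = 0% → €0.00
Phone case €36.97: general merchandise → 3.25% + 2% district = 5.25% → €1.94
Crossword puzzle book €11.45: books → 0% + 0% district = 0% → €0.00
Antacid chews €8.24: over-the-counter medicine → 6.75% + 2% district = 8.75% → €0.72
Used textbook €120.03: books → 0% + 0% district = 0% → €0.00
Umbrella €28.73: general merchandise → 3.25% + 2% district = 5.25% → €1.51
Throat lozenges €7.52: over-the-counter medicine → 6.75% + 2% district = 8.75% → €0.66
Travel guide €23.70: books → 0% + 0% district = 0% → €0.00
Subtotal = €310.39; tax = €5.22; total due = €315.61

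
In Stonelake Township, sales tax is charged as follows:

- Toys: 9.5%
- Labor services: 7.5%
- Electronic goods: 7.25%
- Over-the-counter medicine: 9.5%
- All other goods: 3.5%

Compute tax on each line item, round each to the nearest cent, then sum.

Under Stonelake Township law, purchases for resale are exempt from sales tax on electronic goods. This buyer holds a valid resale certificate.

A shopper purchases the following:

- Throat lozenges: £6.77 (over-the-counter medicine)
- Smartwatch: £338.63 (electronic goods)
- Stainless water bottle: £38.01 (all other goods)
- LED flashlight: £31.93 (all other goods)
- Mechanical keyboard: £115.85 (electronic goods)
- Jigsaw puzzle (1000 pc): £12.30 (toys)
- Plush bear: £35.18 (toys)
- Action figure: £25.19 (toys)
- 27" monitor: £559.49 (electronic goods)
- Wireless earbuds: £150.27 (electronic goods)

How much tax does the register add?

Throat lozenges £6.77: over-the-counter medicine → 9.5% → £0.64
Smartwatch £338.63: electronic goods, buyer-exempt → 0% → £0.00
Stainless water bottle £38.01: all other goods → 3.5% → £1.33
LED flashlight £31.93: all other goods → 3.5% → £1.12
Mechanical keyboard £115.85: electronic goods, buyer-exempt → 0% → £0.00
Jigsaw puzzle (1000 pc) £12.30: toys → 9.5% → £1.17
Plush bear £35.18: toys → 9.5% → £3.34
Action figure £25.19: toys → 9.5% → £2.39
27" monitor £559.49: electronic goods, buyer-exempt → 0% → £0.00
Wireless earbuds £150.27: electronic goods, buyer-exempt → 0% → £0.00
Total tax = £0.64 + £1.33 + £1.12 + £1.17 + £3.34 + £2.39 = £9.99

£9.99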